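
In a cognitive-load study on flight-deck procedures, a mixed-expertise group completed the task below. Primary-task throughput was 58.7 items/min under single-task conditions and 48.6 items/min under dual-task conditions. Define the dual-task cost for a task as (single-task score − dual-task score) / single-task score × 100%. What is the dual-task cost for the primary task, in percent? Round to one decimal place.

17.2

Cost = (58.7 − 48.6) / 58.7 × 100%
     = 10.1000 / 58.7 × 100% = 17.2061%.
≈ 17.2%.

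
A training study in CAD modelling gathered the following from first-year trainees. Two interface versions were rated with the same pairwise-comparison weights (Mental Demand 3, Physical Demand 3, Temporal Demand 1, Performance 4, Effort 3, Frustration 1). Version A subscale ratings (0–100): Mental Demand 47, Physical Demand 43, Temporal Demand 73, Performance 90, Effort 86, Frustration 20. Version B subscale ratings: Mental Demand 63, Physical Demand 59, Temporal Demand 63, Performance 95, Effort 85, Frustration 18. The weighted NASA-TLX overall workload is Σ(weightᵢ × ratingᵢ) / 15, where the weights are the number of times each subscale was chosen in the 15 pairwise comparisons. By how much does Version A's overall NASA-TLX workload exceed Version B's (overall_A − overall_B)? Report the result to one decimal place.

Version A weighted sum = 3·47 + 3·43 + 1·73 + 4·90 + 3·86 + 1·20 = 141 + 129 + 73 + 360 + 258 + 20 = 981; overall_A = 981/15 = 65.4000.
Version B weighted sum = 3·63 + 3·59 + 1·63 + 4·95 + 3·85 + 1·18 = 189 + 177 + 63 + 380 + 255 + 18 = 1082; overall_B = 1082/15 = 72.1333.
Difference = 65.4000 − 72.1333 = -6.7333 ≈ -6.7.

-6.7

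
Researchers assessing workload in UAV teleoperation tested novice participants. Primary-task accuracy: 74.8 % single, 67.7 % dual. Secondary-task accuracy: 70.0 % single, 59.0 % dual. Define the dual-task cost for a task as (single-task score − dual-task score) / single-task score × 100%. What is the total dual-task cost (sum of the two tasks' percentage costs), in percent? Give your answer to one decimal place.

Primary cost = (74.8 − 67.7) / 74.8 × 100% = 9.4920%.
Secondary cost = (70.0 − 59.0) / 70.0 × 100% = 15.7143%.
Total = 9.4920% + 15.7143% = 25.2063% ≈ 25.2%.

25.2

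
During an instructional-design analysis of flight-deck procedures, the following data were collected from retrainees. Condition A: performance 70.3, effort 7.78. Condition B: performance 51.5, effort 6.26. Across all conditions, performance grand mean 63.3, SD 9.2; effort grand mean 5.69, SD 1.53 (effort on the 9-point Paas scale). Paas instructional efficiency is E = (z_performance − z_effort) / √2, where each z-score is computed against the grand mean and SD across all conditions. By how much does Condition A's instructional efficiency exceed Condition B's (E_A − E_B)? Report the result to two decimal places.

Condition A: z_P = (70.3 − 63.3)/9.2 = 0.7609; z_E = (7.78 − 5.69)/1.53 = 1.3660; E_A = (0.7609 − 1.3660)/√2 = -0.4279.
Condition B: z_P = (51.5 − 63.3)/9.2 = -1.2826; z_E = (6.26 − 5.69)/1.53 = 0.3725; E_B = (-1.2826 − 0.3725)/√2 = -1.1703.
E_A − E_B = -0.4279 − (-1.1703) = 0.7424 ≈ 0.74.

0.74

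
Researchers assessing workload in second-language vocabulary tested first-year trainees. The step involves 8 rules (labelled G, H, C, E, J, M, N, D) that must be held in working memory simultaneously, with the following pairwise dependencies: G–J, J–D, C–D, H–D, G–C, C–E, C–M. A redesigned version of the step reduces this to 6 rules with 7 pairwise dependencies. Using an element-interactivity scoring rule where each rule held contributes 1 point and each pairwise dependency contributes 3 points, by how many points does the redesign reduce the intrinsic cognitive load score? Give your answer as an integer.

2

Original: 8 × 1 + 7 × 3 = 8 + 21 = 29.
Redesigned: 6 × 1 + 7 × 3 = 6 + 21 = 27.
Reduction = 29 − 27 = 2.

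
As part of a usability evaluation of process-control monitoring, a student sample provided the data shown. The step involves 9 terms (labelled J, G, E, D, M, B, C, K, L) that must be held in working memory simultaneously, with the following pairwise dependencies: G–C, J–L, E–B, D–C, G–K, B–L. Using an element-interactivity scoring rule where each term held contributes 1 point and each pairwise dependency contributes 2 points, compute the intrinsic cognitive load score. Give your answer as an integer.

21

Count of terms held simultaneously: 9.
Count of pairwise dependencies listed: 6.
Element contribution: 9 × 1 = 9.
Interaction contribution: 6 × 2 = 12.
Intrinsic load = 9 + 12 = 21.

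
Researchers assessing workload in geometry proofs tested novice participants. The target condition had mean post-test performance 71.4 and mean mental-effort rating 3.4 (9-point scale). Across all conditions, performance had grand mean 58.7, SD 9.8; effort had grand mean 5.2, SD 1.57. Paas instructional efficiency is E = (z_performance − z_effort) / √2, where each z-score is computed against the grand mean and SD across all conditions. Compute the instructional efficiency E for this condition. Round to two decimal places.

z_performance = (71.4 − 58.7) / 9.8 = 12.7000 / 9.8 = 1.2959.
z_effort = (3.4 − 5.2) / 1.57 = -1.8000 / 1.57 = -1.1465.
z_P − z_E = 1.2959 − (-1.1465) = 2.4424.
E = 2.4424 / √2 = 2.4424 / 1.41421 = 1.7270 ≈ 1.73.

1.73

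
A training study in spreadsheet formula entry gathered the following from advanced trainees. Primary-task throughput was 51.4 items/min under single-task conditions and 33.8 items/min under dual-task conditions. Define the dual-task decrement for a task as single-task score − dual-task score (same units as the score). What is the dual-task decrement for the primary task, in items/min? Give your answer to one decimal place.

Decrement = 51.4 − 33.8 = 17.6000 items/min ≈ 17.6 items/min.

17.6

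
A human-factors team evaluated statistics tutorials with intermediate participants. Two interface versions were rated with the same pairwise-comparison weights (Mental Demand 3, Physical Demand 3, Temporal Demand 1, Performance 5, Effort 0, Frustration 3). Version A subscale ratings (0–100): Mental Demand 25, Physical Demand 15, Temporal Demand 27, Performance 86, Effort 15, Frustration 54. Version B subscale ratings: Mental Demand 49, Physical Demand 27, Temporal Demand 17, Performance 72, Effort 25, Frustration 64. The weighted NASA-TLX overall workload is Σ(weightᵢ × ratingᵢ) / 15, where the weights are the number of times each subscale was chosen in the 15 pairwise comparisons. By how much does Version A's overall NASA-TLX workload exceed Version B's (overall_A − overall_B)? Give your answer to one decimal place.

Version A weighted sum = 3·25 + 3·15 + 1·27 + 5·86 + 0·15 + 3·54 = 75 + 45 + 27 + 430 + 0 + 162 = 739; overall_A = 739/15 = 49.2667.
Version B weighted sum = 3·49 + 3·27 + 1·17 + 5·72 + 0·25 + 3·64 = 147 + 81 + 17 + 360 + 0 + 192 = 797; overall_B = 797/15 = 53.1333.
Difference = 49.2667 − 53.1333 = -3.8666 ≈ -3.9.

-3.9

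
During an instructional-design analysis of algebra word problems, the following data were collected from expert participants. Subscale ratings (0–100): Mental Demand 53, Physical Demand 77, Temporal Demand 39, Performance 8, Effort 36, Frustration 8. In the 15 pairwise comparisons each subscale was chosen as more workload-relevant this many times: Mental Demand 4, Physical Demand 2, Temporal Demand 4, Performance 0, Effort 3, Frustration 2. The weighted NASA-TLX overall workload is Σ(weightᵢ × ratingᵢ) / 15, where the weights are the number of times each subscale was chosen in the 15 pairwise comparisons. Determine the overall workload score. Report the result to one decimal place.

43.1

The tallies are the weights (they sum to 15).
Weighted sum = 4·53 + 2·77 + 4·39 + 0·8 + 3·36 + 2·8
            = 212 + 154 + 156 + 0 + 108 + 16 = 646.
Overall workload = 646 / 15 = 43.0667 ≈ 43.1.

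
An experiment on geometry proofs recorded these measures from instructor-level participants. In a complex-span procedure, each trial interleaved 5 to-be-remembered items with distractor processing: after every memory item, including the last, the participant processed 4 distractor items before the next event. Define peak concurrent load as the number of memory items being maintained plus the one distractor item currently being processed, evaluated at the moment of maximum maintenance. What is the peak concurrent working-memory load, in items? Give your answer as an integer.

6

Maintenance is greatest during the distractor(s) after memory item 5: all 5 memory items are being held.
One distractor item is concurrently being processed.
Peak concurrent load = 5 + 1 = 6 items.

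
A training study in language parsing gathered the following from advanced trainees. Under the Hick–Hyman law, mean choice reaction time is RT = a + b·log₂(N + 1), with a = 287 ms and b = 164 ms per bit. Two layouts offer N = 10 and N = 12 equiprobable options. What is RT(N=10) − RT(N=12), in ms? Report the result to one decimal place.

-39.5

RT(10) = 287 + 164·log₂(11) = 287 + 164·3.4594 = 854.3416 ms.
RT(12) = 287 + 164·log₂(13) = 287 + 164·3.7004 = 893.8656 ms.
Difference = 854.3416 − 893.8656 = -39.5240 ≈ -39.5 ms.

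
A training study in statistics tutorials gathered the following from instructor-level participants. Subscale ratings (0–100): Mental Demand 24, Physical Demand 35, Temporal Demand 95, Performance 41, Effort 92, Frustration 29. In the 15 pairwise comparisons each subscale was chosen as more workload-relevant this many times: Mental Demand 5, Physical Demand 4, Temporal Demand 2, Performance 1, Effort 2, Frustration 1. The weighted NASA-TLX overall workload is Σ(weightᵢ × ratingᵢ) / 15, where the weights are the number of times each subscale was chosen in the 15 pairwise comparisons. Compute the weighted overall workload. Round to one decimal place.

46.9

The tallies are the weights (they sum to 15).
Weighted sum = 5·24 + 4·35 + 2·95 + 1·41 + 2·92 + 1·29
            = 120 + 140 + 190 + 41 + 184 + 29 = 704.
Overall workload = 704 / 15 = 46.9333 ≈ 46.9.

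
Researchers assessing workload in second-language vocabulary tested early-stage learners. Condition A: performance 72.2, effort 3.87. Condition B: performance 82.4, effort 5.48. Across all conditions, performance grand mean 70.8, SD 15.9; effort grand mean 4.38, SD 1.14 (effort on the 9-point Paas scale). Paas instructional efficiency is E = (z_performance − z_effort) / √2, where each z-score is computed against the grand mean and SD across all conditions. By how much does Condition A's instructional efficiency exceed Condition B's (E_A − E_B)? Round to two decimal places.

0.55

Condition A: z_P = (72.2 − 70.8)/15.9 = 0.0881; z_E = (3.87 − 4.38)/1.14 = -0.4474; E_A = (0.0881 − (-0.4474))/√2 = 0.3787.
Condition B: z_P = (82.4 − 70.8)/15.9 = 0.7296; z_E = (5.48 − 4.38)/1.14 = 0.9649; E_B = (0.7296 − 0.9649)/√2 = -0.1664.
E_A − E_B = 0.3787 − (-0.1664) = 0.5451 ≈ 0.55.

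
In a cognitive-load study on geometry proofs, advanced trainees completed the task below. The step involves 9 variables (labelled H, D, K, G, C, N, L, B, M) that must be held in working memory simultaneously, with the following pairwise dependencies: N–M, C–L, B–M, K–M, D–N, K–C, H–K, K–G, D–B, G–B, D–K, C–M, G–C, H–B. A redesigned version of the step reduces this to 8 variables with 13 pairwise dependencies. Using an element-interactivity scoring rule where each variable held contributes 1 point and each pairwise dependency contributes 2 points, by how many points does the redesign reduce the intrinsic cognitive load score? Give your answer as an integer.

Original: 9 × 1 + 14 × 2 = 9 + 28 = 37.
Redesigned: 8 × 1 + 13 × 2 = 8 + 26 = 34.
Reduction = 37 − 34 = 3.

3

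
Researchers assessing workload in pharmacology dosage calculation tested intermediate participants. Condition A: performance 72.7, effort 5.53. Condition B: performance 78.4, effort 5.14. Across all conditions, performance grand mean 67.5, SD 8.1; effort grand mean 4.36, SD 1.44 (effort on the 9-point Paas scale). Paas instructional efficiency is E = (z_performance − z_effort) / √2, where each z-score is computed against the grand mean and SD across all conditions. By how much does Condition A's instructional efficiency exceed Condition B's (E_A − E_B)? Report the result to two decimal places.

Condition A: z_P = (72.7 − 67.5)/8.1 = 0.6420; z_E = (5.53 − 4.36)/1.44 = 0.8125; E_A = (0.6420 − 0.8125)/√2 = -0.1206.
Condition B: z_P = (78.4 − 67.5)/8.1 = 1.3457; z_E = (5.14 − 4.36)/1.44 = 0.5417; E_B = (1.3457 − 0.5417)/√2 = 0.5685.
E_A − E_B = -0.1206 − 0.5685 = -0.6891 ≈ -0.69.

-0.69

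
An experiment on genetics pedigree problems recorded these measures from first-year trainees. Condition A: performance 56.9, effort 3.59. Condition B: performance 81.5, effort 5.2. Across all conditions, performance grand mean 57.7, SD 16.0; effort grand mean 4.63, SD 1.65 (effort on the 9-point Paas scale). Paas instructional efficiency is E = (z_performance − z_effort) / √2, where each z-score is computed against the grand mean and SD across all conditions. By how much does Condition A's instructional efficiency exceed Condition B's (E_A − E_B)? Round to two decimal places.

Condition A: z_P = (56.9 − 57.7)/16.0 = -0.0500; z_E = (3.59 − 4.63)/1.65 = -0.6303; E_A = (-0.0500 − (-0.6303))/√2 = 0.4103.
Condition B: z_P = (81.5 − 57.7)/16.0 = 1.4875; z_E = (5.2 − 4.63)/1.65 = 0.3455; E_B = (1.4875 − 0.3455)/√2 = 0.8075.
E_A − E_B = 0.4103 − 0.8075 = -0.3972 ≈ -0.40.

-0.40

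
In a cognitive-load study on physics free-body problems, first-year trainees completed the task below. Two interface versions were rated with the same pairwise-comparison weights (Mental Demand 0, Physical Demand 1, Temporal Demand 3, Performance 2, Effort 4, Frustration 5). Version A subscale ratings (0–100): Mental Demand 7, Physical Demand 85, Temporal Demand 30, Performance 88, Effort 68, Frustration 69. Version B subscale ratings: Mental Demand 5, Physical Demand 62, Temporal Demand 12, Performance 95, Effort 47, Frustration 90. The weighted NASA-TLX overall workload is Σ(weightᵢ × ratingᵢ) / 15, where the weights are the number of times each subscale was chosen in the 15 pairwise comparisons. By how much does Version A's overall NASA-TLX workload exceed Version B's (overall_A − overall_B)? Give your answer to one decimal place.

2.8

Version A weighted sum = 0·7 + 1·85 + 3·30 + 2·88 + 4·68 + 5·69 = 0 + 85 + 90 + 176 + 272 + 345 = 968; overall_A = 968/15 = 64.5333.
Version B weighted sum = 0·5 + 1·62 + 3·12 + 2·95 + 4·47 + 5·90 = 0 + 62 + 36 + 190 + 188 + 450 = 926; overall_B = 926/15 = 61.7333.
Difference = 64.5333 − 61.7333 = 2.8000 ≈ 2.8.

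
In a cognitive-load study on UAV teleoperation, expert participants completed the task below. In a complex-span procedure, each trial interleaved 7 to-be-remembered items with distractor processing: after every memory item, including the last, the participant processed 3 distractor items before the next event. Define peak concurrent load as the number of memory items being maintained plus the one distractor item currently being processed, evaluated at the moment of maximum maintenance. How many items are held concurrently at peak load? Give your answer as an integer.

Maintenance is greatest during the distractor(s) after memory item 7: all 7 memory items are being held.
One distractor item is concurrently being processed.
Peak concurrent load = 7 + 1 = 8 items.

8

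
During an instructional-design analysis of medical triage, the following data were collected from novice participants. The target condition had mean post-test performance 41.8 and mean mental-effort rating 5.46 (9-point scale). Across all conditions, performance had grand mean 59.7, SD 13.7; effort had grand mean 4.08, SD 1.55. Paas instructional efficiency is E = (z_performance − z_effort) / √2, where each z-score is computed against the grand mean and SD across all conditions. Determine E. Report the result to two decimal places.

z_performance = (41.8 − 59.7) / 13.7 = -17.9000 / 13.7 = -1.3066.
z_effort = (5.46 − 4.08) / 1.55 = 1.3800 / 1.55 = 0.8903.
z_P − z_E = -1.3066 − 0.8903 = -2.1969.
E = -2.1969 / √2 = -2.1969 / 1.41421 = -1.5534 ≈ -1.55.

-1.55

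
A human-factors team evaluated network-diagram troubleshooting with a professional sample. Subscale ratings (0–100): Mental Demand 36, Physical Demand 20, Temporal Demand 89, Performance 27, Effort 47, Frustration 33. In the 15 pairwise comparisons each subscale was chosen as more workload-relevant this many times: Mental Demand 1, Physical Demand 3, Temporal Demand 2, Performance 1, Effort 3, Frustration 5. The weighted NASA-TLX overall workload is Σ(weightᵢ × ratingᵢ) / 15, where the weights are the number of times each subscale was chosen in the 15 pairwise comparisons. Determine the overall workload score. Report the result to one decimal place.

The tallies are the weights (they sum to 15).
Weighted sum = 1·36 + 3·20 + 2·89 + 1·27 + 3·47 + 5·33
            = 36 + 60 + 178 + 27 + 141 + 165 = 607.
Overall workload = 607 / 15 = 40.4667 ≈ 40.5.

40.5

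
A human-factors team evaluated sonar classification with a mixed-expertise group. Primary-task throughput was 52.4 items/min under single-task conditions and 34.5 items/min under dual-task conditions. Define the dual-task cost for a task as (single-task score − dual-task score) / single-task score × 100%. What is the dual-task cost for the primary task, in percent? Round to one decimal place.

Cost = (52.4 − 34.5) / 52.4 × 100%
     = 17.9000 / 52.4 × 100% = 34.1603%.
≈ 34.2%.

34.2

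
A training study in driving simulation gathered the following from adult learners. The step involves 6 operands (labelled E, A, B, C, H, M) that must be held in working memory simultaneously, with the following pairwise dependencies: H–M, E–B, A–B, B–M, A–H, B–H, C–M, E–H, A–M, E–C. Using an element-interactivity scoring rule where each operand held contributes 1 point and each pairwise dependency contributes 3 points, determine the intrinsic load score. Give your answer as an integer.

Count of operands held simultaneously: 6.
Count of pairwise dependencies listed: 10.
Element contribution: 6 × 1 = 6.
Interaction contribution: 10 × 3 = 30.
Intrinsic load = 6 + 30 = 36.

36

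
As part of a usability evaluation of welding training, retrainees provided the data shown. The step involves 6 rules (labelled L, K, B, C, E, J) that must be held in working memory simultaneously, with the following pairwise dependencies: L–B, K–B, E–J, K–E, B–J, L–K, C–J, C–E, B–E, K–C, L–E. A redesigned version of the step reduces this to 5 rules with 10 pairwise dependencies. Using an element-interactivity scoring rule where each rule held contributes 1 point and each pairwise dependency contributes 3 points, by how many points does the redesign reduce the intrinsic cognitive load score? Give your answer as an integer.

Original: 6 × 1 + 11 × 3 = 6 + 33 = 39.
Redesigned: 5 × 1 + 10 × 3 = 5 + 30 = 35.
Reduction = 39 − 35 = 4.

4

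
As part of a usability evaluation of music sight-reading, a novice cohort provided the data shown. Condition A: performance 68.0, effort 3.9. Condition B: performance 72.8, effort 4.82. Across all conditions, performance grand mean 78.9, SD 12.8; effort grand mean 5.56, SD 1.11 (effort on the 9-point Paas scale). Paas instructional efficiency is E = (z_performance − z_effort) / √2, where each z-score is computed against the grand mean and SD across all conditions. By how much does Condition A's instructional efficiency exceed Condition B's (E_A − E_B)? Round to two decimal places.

Condition A: z_P = (68.0 − 78.9)/12.8 = -0.8516; z_E = (3.9 − 5.56)/1.11 = -1.4955; E_A = (-0.8516 − (-1.4955))/√2 = 0.4553.
Condition B: z_P = (72.8 − 78.9)/12.8 = -0.4766; z_E = (4.82 − 5.56)/1.11 = -0.6667; E_B = (-0.4766 − (-0.6667))/√2 = 0.1344.
E_A − E_B = 0.4553 − 0.1344 = 0.3209 ≈ 0.32.

0.32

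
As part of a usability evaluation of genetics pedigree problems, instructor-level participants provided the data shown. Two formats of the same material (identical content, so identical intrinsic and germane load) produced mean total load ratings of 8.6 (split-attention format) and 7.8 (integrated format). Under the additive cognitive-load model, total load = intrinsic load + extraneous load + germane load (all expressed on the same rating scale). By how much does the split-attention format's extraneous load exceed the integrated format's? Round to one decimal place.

0.8

Intrinsic and germane load are equal across formats, so the difference in total load equals the difference in extraneous load.
Extraneous-load difference = 8.6 − 7.8 = 0.8.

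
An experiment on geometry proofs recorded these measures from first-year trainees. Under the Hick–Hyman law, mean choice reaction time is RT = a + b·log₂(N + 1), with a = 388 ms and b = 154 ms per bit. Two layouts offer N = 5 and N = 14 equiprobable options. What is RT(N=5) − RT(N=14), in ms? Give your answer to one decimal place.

RT(5) = 388 + 154·log₂(6) = 388 + 154·2.5850 = 786.0900 ms.
RT(14) = 388 + 154·log₂(15) = 388 + 154·3.9069 = 989.6626 ms.
Difference = 786.0900 − 989.6626 = -203.5726 ≈ -203.6 ms.

-203.6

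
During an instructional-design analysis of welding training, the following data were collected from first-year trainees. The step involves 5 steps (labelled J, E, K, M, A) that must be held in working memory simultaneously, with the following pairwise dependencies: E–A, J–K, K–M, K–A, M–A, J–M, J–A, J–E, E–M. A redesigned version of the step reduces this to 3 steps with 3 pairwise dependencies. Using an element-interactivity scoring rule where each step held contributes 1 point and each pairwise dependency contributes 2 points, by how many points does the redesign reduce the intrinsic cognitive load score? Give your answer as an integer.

14

Original: 5 × 1 + 9 × 2 = 5 + 18 = 23.
Redesigned: 3 × 1 + 3 × 2 = 3 + 6 = 9.
Reduction = 23 − 9 = 14.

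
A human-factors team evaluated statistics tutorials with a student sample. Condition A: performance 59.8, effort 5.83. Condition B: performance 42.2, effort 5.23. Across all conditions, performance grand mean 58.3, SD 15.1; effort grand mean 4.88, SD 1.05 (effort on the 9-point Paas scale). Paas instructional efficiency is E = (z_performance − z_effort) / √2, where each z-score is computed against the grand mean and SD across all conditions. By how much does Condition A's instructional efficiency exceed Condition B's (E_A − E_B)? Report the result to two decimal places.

0.42

Condition A: z_P = (59.8 − 58.3)/15.1 = 0.0993; z_E = (5.83 − 4.88)/1.05 = 0.9048; E_A = (0.0993 − 0.9048)/√2 = -0.5696.
Condition B: z_P = (42.2 − 58.3)/15.1 = -1.0662; z_E = (5.23 − 4.88)/1.05 = 0.3333; E_B = (-1.0662 − 0.3333)/√2 = -0.9896.
E_A − E_B = -0.5696 − (-0.9896) = 0.4200 ≈ 0.42.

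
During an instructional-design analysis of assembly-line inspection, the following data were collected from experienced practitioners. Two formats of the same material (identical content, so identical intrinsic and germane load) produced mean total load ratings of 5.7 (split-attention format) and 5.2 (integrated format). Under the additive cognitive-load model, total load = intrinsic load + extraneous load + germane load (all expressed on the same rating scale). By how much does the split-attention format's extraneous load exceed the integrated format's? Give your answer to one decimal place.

Intrinsic and germane load are equal across formats, so the difference in total load equals the difference in extraneous load.
Extraneous-load difference = 5.7 − 5.2 = 0.5.

0.5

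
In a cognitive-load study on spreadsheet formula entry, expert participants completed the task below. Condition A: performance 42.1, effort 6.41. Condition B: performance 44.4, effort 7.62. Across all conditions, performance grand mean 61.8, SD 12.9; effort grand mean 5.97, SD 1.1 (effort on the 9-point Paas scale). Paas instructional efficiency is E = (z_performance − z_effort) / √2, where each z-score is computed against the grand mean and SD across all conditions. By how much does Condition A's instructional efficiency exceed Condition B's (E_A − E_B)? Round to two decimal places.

Condition A: z_P = (42.1 − 61.8)/12.9 = -1.5271; z_E = (6.41 − 5.97)/1.1 = 0.4000; E_A = (-1.5271 − 0.4000)/√2 = -1.3627.
Condition B: z_P = (44.4 − 61.8)/12.9 = -1.3488; z_E = (7.62 − 5.97)/1.1 = 1.5000; E_B = (-1.3488 − 1.5000)/√2 = -2.0144.
E_A − E_B = -1.3627 − (-2.0144) = 0.6517 ≈ 0.65.

0.65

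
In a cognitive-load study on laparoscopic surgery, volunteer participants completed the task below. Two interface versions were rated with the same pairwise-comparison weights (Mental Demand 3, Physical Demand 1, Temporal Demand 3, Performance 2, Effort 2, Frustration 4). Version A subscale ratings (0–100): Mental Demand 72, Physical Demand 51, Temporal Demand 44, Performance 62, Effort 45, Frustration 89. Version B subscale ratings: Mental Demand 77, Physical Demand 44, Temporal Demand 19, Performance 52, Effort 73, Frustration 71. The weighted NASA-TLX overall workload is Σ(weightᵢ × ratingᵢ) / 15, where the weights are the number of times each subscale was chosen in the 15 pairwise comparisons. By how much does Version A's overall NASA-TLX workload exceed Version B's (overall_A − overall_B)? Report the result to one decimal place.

6.9

Version A weighted sum = 3·72 + 1·51 + 3·44 + 2·62 + 2·45 + 4·89 = 216 + 51 + 132 + 124 + 90 + 356 = 969; overall_A = 969/15 = 64.6000.
Version B weighted sum = 3·77 + 1·44 + 3·19 + 2·52 + 2·73 + 4·71 = 231 + 44 + 57 + 104 + 146 + 284 = 866; overall_B = 866/15 = 57.7333.
Difference = 64.6000 − 57.7333 = 6.8667 ≈ 6.9.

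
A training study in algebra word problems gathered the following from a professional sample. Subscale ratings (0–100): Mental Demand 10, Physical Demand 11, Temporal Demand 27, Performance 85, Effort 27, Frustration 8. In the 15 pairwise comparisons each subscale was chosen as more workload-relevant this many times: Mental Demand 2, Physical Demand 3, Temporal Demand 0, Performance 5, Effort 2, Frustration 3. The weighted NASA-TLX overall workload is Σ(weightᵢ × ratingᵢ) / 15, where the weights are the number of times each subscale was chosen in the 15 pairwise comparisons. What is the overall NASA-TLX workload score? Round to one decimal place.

37.1

The tallies are the weights (they sum to 15).
Weighted sum = 2·10 + 3·11 + 0·27 + 5·85 + 2·27 + 3·8
            = 20 + 33 + 0 + 425 + 54 + 24 = 556.
Overall workload = 556 / 15 = 37.0667 ≈ 37.1.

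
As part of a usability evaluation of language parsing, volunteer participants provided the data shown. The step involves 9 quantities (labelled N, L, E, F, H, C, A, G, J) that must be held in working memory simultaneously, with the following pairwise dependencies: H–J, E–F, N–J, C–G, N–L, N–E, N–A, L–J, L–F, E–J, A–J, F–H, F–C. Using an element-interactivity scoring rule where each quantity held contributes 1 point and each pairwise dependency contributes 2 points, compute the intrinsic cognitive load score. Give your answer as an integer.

Count of quantities held simultaneously: 9.
Count of pairwise dependencies listed: 13.
Element contribution: 9 × 1 = 9.
Interaction contribution: 13 × 2 = 26.
Intrinsic load = 9 + 26 = 35.

35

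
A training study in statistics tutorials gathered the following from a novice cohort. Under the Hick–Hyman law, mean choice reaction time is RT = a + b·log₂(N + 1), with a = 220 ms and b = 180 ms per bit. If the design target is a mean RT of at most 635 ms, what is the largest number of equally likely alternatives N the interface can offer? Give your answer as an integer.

Set 220 + 180·log₂(N + 1) ≤ 635.
log₂(N + 1) ≤ (635 − 220) / 180 = 2.3056.
N + 1 ≤ 2^2.3056 = 4.9437.
N ≤ 3.9437, so the largest integer N is 3.

3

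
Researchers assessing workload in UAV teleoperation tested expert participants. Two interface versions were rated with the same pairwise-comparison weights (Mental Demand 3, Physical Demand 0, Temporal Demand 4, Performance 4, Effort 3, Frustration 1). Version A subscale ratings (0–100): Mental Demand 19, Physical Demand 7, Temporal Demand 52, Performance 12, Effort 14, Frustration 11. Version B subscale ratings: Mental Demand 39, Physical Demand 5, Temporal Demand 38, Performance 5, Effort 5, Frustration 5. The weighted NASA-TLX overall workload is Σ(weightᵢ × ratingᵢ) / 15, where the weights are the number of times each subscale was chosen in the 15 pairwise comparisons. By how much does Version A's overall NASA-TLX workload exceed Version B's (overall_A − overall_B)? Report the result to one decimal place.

3.8

Version A weighted sum = 3·19 + 0·7 + 4·52 + 4·12 + 3·14 + 1·11 = 57 + 0 + 208 + 48 + 42 + 11 = 366; overall_A = 366/15 = 24.4000.
Version B weighted sum = 3·39 + 0·5 + 4·38 + 4·5 + 3·5 + 1·5 = 117 + 0 + 152 + 20 + 15 + 5 = 309; overall_B = 309/15 = 20.6000.
Difference = 24.4000 − 20.6000 = 3.8000 ≈ 3.8.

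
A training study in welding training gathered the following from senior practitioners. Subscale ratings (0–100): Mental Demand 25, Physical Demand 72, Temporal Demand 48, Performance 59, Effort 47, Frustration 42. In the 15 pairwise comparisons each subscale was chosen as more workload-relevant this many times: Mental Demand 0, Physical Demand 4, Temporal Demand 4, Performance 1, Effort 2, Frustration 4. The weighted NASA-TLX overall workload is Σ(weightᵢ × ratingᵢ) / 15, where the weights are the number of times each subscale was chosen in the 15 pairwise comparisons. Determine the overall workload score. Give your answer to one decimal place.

53.4

The tallies are the weights (they sum to 15).
Weighted sum = 0·25 + 4·72 + 4·48 + 1·59 + 2·47 + 4·42
            = 0 + 288 + 192 + 59 + 94 + 168 = 801.
Overall workload = 801 / 15 = 53.4000 ≈ 53.4.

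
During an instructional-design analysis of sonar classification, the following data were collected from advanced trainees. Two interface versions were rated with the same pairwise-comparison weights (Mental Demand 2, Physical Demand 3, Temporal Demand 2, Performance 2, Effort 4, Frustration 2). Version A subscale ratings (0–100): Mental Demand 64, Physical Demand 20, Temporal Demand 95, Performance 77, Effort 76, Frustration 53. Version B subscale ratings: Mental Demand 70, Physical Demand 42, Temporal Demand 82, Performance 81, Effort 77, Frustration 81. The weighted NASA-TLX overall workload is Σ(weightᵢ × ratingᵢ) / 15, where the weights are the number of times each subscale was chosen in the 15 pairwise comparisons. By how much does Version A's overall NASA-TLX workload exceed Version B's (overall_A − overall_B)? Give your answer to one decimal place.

Version A weighted sum = 2·64 + 3·20 + 2·95 + 2·77 + 4·76 + 2·53 = 128 + 60 + 190 + 154 + 304 + 106 = 942; overall_A = 942/15 = 62.8000.
Version B weighted sum = 2·70 + 3·42 + 2·82 + 2·81 + 4·77 + 2·81 = 140 + 126 + 164 + 162 + 308 + 162 = 1062; overall_B = 1062/15 = 70.8000.
Difference = 62.8000 − 70.8000 = -8.0000 ≈ -8.0.

-8.0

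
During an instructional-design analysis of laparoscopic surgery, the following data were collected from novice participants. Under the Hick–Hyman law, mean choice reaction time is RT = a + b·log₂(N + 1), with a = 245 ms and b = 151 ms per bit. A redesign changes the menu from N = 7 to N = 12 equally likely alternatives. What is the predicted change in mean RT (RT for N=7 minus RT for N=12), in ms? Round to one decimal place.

-105.8

RT(7) = 245 + 151·log₂(8) = 245 + 151·3.0000 = 698.0000 ms.
RT(12) = 245 + 151·log₂(13) = 245 + 151·3.7004 = 803.7604 ms.
Difference = 698.0000 − 803.7604 = -105.7604 ≈ -105.8 ms.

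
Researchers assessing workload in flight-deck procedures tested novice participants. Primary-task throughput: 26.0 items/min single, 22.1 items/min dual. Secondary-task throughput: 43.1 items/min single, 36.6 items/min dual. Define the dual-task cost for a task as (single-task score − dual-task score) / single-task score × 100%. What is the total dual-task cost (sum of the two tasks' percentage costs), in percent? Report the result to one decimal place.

Primary cost = (26.0 − 22.1) / 26.0 × 100% = 15.0000%.
Secondary cost = (43.1 − 36.6) / 43.1 × 100% = 15.0812%.
Total = 15.0000% + 15.0812% = 30.0812% ≈ 30.1%.

30.1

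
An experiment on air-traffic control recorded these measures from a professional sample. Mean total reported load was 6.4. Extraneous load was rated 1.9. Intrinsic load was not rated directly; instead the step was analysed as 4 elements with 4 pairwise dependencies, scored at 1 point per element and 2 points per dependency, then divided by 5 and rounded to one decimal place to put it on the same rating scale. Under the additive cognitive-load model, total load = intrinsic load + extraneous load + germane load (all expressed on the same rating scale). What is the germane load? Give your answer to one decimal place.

2.1

Intrinsic (element-interactivity): (4 × 1 + 4 × 2) / 5 = 12 / 5 = 2.4000 → 2.4.
germane load = total − intrinsic − extraneous
             = 6.4 − 2.4 − 1.9 = 2.1.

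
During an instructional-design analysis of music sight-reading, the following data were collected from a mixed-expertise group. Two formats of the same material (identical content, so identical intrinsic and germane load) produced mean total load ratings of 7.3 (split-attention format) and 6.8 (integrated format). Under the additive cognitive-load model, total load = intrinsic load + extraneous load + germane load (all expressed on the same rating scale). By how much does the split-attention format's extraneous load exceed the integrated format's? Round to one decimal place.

0.5

Intrinsic and germane load are equal across formats, so the difference in total load equals the difference in extraneous load.
Extraneous-load difference = 7.3 − 6.8 = 0.5.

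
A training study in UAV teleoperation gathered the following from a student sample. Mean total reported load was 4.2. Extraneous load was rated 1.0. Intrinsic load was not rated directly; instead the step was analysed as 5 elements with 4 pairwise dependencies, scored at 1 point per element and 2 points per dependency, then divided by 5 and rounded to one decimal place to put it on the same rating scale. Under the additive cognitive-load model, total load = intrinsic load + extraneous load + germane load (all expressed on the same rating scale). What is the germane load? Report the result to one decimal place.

Intrinsic (element-interactivity): (5 × 1 + 4 × 2) / 5 = 13 / 5 = 2.6000 → 2.6.
germane load = total − intrinsic − extraneous
             = 4.2 − 2.6 − 1.0 = 0.6.

0.6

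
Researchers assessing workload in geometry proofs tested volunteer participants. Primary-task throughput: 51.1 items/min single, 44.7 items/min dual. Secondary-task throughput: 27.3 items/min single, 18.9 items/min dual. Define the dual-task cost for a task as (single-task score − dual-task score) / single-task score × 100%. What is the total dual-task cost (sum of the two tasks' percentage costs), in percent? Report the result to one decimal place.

43.3

Primary cost = (51.1 − 44.7) / 51.1 × 100% = 12.5245%.
Secondary cost = (27.3 − 18.9) / 27.3 × 100% = 30.7692%.
Total = 12.5245% + 30.7692% = 43.2937% ≈ 43.3%.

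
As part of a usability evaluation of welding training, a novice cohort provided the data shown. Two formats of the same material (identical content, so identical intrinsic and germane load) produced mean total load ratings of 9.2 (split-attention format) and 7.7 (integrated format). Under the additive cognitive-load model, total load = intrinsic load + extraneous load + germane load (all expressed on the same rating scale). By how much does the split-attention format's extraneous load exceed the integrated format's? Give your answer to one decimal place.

1.5

Intrinsic and germane load are equal across formats, so the difference in total load equals the difference in extraneous load.
Extraneous-load difference = 9.2 − 7.7 = 1.5.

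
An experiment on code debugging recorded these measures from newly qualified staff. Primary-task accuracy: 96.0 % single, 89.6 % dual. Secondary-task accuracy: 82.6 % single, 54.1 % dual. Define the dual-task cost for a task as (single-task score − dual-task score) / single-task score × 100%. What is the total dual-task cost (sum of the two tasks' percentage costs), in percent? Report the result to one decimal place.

Primary cost = (96.0 − 89.6) / 96.0 × 100% = 6.6667%.
Secondary cost = (82.6 − 54.1) / 82.6 × 100% = 34.5036%.
Total = 6.6667% + 34.5036% = 41.1703% ≈ 41.2%.

41.2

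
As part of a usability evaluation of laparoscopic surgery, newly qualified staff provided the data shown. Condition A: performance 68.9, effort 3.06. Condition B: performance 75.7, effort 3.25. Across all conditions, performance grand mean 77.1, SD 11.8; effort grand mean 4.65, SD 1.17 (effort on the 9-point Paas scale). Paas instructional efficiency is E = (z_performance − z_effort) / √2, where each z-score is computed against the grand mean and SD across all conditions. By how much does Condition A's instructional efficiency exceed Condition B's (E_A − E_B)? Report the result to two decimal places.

Condition A: z_P = (68.9 − 77.1)/11.8 = -0.6949; z_E = (3.06 − 4.65)/1.17 = -1.3590; E_A = (-0.6949 − (-1.3590))/√2 = 0.4696.
Condition B: z_P = (75.7 − 77.1)/11.8 = -0.1186; z_E = (3.25 − 4.65)/1.17 = -1.1966; E_B = (-0.1186 − (-1.1966))/√2 = 0.7623.
E_A − E_B = 0.4696 − 0.7623 = -0.2927 ≈ -0.29.

-0.29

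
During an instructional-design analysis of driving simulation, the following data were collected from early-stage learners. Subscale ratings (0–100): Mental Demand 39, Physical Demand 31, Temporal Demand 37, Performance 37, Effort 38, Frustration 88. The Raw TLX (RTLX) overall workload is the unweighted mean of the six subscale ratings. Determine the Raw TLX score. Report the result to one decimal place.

Sum of ratings = 39 + 31 + 37 + 37 + 38 + 88 = 270.
RTLX = 270 / 6 = 45.0000 ≈ 45.0.

45.0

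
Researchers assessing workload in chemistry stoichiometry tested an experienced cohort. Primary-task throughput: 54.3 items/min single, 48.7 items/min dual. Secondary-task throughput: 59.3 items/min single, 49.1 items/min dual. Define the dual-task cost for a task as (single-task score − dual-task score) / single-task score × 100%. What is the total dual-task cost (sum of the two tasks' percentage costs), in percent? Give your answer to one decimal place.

Primary cost = (54.3 − 48.7) / 54.3 × 100% = 10.3131%.
Secondary cost = (59.3 − 49.1) / 59.3 × 100% = 17.2007%.
Total = 10.3131% + 17.2007% = 27.5138% ≈ 27.5%.

27.5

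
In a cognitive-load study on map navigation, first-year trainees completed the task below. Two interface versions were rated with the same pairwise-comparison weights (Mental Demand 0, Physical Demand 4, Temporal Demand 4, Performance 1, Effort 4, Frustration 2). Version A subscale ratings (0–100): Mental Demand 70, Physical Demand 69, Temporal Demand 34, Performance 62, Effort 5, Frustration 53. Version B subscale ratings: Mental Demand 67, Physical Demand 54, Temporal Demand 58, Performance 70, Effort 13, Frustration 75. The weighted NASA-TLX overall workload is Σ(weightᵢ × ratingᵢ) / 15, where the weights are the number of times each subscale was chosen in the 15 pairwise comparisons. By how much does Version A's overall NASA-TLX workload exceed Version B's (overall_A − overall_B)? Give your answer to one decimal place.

Version A weighted sum = 0·70 + 4·69 + 4·34 + 1·62 + 4·5 + 2·53 = 0 + 276 + 136 + 62 + 20 + 106 = 600; overall_A = 600/15 = 40.0000.
Version B weighted sum = 0·67 + 4·54 + 4·58 + 1·70 + 4·13 + 2·75 = 0 + 216 + 232 + 70 + 52 + 150 = 720; overall_B = 720/15 = 48.0000.
Difference = 40.0000 − 48.0000 = -8.0000 ≈ -8.0.

-8.0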